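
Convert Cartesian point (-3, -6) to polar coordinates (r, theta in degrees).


r = sqrt((-3)^2 + (-6)^2) = 6.7082
theta = atan2(-6, -3) = 243.4349 degrees

r = 6.7082, theta = 243.4349 degrees


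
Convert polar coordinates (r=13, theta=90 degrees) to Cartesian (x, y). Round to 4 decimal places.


x = 13 * cos(90) = 0
y = 13 * sin(90) = 13

(0, 13)


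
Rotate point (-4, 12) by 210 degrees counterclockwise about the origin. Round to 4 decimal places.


x' = -4*cos(210) - 12*sin(210) = 9.4641
y' = -4*sin(210) + 12*cos(210) = -8.3923

(9.4641, -8.3923)


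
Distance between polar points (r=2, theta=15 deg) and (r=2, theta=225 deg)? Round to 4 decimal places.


d = sqrt(r1^2 + r2^2 - 2*r1*r2*cos(t2-t1))
d = sqrt(2^2 + 2^2 - 2*2*2*cos(225-15)) = 3.8637

3.8637


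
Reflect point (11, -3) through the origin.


Reflection through origin: (x, y) -> (-x, -y)
(11, -3) -> (-11, 3)

(-11, 3)


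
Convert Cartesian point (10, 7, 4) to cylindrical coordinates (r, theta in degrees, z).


r = sqrt(10^2 + 7^2) = 12.2066
theta = atan2(7, 10) = 34.992 deg
z = 4

r = 12.2066, theta = 34.992 deg, z = 4


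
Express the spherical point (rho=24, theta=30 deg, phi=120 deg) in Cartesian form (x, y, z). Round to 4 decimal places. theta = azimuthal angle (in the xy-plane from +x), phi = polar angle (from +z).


x = 24 * sin(120) * cos(30) = 18
y = 24 * sin(120) * sin(30) = 10.3923
z = 24 * cos(120) = -12

(18, 10.3923, -12)


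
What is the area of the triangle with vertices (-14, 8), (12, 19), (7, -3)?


Area = |x1(y2-y3) + x2(y3-y1) + x3(y1-y2)| / 2
= |-14*(19--3) + 12*(-3-8) + 7*(8-19)| / 2
= 258.5

258.5


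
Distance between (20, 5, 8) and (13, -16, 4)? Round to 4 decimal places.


d = sqrt((13-20)^2 + (-16-5)^2 + (4-8)^2) = 22.4944

22.4944


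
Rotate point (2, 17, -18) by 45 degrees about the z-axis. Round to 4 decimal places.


x' = 2*cos(45) - 17*sin(45) = -10.6066
y' = 2*sin(45) + 17*cos(45) = 13.435
z' = -18

(-10.6066, 13.435, -18)


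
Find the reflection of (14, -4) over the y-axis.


Reflection across y-axis: (x, y) -> (-x, y)
(14, -4) -> (-14, -4)

(-14, -4)


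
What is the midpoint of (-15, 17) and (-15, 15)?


Midpoint = ((-15+-15)/2, (17+15)/2) = (-15, 16)

(-15, 16)


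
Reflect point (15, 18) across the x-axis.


Reflection across x-axis: (x, y) -> (x, -y)
(15, 18) -> (15, -18)

(15, -18)


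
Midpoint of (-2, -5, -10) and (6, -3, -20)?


Midpoint = ((-2+6)/2, (-5+-3)/2, (-10+-20)/2) = (2, -4, -15)

(2, -4, -15)


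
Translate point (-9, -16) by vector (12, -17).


Translation: (x+dx, y+dy) = (-9+12, -16+-17) = (3, -33)

(3, -33)


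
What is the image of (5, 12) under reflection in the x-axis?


Reflection across x-axis: (x, y) -> (x, -y)
(5, 12) -> (5, -12)

(5, -12)


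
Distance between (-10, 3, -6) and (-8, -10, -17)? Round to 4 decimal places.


d = sqrt((-8--10)^2 + (-10-3)^2 + (-17--6)^2) = 17.1464

17.1464


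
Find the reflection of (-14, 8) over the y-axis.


Reflection across y-axis: (x, y) -> (-x, y)
(-14, 8) -> (14, 8)

(14, 8)


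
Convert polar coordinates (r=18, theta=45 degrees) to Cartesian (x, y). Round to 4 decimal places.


x = 18 * cos(45) = 12.7279
y = 18 * sin(45) = 12.7279

(12.7279, 12.7279)


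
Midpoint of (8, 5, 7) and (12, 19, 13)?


Midpoint = ((8+12)/2, (5+19)/2, (7+13)/2) = (10, 12, 10)

(10, 12, 10)


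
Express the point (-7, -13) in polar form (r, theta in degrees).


r = sqrt((-7)^2 + (-13)^2) = 14.7648
theta = atan2(-13, -7) = 241.6992 degrees

r = 14.7648, theta = 241.6992 degrees


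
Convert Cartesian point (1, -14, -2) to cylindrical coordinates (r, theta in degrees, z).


r = sqrt(1^2 + (-14)^2) = 14.0357
theta = atan2(-14, 1) = 274.0856 deg
z = -2

r = 14.0357, theta = 274.0856 deg, z = -2


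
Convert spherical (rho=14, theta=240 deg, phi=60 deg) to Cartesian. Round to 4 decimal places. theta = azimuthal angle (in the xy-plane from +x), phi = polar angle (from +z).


x = 14 * sin(60) * cos(240) = -6.0622
y = 14 * sin(60) * sin(240) = -10.5
z = 14 * cos(60) = 7

(-6.0622, -10.5, 7)


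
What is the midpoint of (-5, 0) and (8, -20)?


Midpoint = ((-5+8)/2, (0+-20)/2) = (1.5, -10)

(1.5, -10)


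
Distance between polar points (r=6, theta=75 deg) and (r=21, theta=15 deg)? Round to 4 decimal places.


d = sqrt(r1^2 + r2^2 - 2*r1*r2*cos(t2-t1))
d = sqrt(6^2 + 21^2 - 2*6*21*cos(15-75)) = 18.735

18.735


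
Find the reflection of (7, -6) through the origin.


Reflection through origin: (x, y) -> (-x, -y)
(7, -6) -> (-7, 6)

(-7, 6)


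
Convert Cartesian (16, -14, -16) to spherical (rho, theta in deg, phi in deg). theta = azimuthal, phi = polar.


rho = sqrt(16^2 + (-14)^2 + (-16)^2) = 26.6083
theta = atan2(-14, 16) = 318.8141 deg
phi = acos(-16/26.6083) = 126.9643 deg

rho = 26.6083, theta = 318.8141 deg, phi = 126.9643 deg


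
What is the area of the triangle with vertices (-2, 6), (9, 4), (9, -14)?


Area = |x1(y2-y3) + x2(y3-y1) + x3(y1-y2)| / 2
= |-2*(4--14) + 9*(-14-6) + 9*(6-4)| / 2
= 99

99


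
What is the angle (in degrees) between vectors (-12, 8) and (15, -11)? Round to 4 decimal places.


dot = -12*15 + 8*-11 = -268
|u| = 14.4222, |v| = 18.6011
cos(angle) = -0.999
angle = 177.4362 degrees

177.4362 degrees


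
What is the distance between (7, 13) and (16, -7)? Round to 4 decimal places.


d = sqrt((16-7)^2 + (-7-13)^2) = 21.9317

21.9317


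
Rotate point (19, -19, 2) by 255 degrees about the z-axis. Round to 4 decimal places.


x' = 19*cos(255) - -19*sin(255) = -23.2702
y' = 19*sin(255) + -19*cos(255) = -13.435
z' = 2

(-23.2702, -13.435, 2)


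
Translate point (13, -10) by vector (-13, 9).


Translation: (x+dx, y+dy) = (13+-13, -10+9) = (0, -1)

(0, -1)


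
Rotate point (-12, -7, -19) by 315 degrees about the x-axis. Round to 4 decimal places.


x' = -12
y' = -7*cos(315) - -19*sin(315) = -18.3848
z' = -7*sin(315) + -19*cos(315) = -8.4853

(-12, -18.3848, -8.4853)


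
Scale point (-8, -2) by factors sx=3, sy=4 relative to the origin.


Scaling: (x*sx, y*sy) = (-8*3, -2*4) = (-24, -8)

(-24, -8)


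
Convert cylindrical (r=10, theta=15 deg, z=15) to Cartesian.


x = 10 * cos(15) = 9.6593
y = 10 * sin(15) = 2.5882
z = 15

(9.6593, 2.5882, 15)


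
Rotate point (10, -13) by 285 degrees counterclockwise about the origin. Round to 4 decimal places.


x' = 10*cos(285) - -13*sin(285) = -9.9688
y' = 10*sin(285) + -13*cos(285) = -13.0239

(-9.9688, -13.0239)


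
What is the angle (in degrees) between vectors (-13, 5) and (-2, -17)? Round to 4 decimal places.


dot = -13*-2 + 5*-17 = -59
|u| = 13.9284, |v| = 17.1172
cos(angle) = -0.2475
angle = 104.3277 degrees

104.3277 degrees


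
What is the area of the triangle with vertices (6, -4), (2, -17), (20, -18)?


Area = |x1(y2-y3) + x2(y3-y1) + x3(y1-y2)| / 2
= |6*(-17--18) + 2*(-18--4) + 20*(-4--17)| / 2
= 119

119


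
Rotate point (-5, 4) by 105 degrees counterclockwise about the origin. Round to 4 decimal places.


x' = -5*cos(105) - 4*sin(105) = -2.5696
y' = -5*sin(105) + 4*cos(105) = -5.8649

(-2.5696, -5.8649)


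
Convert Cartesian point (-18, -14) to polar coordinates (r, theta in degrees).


r = sqrt((-18)^2 + (-14)^2) = 22.8035
theta = atan2(-14, -18) = 217.875 degrees

r = 22.8035, theta = 217.875 degrees


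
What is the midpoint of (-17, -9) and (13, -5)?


Midpoint = ((-17+13)/2, (-9+-5)/2) = (-2, -7)

(-2, -7)


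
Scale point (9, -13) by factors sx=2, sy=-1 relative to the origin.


Scaling: (x*sx, y*sy) = (9*2, -13*-1) = (18, 13)

(18, 13)


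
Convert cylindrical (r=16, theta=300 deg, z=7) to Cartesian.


x = 16 * cos(300) = 8
y = 16 * sin(300) = -13.8564
z = 7

(8, -13.8564, 7)


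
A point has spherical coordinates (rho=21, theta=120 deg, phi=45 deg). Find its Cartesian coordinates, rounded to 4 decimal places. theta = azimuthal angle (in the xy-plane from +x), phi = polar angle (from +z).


x = 21 * sin(45) * cos(120) = -7.4246
y = 21 * sin(45) * sin(120) = 12.8598
z = 21 * cos(45) = 14.8492

(-7.4246, 12.8598, 14.8492)


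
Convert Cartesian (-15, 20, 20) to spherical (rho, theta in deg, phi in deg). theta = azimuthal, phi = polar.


rho = sqrt((-15)^2 + 20^2 + 20^2) = 32.0156
theta = atan2(20, -15) = 126.8699 deg
phi = acos(20/32.0156) = 51.3402 deg

rho = 32.0156, theta = 126.8699 deg, phi = 51.3402 deg


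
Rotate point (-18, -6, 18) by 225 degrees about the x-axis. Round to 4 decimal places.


x' = -18
y' = -6*cos(225) - 18*sin(225) = 16.9706
z' = -6*sin(225) + 18*cos(225) = -8.4853

(-18, 16.9706, -8.4853)


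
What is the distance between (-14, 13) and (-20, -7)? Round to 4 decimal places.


d = sqrt((-20--14)^2 + (-7-13)^2) = 20.8806

20.8806


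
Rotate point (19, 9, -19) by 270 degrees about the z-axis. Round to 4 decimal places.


x' = 19*cos(270) - 9*sin(270) = 9
y' = 19*sin(270) + 9*cos(270) = -19
z' = -19

(9, -19, -19)


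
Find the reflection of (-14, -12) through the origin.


Reflection through origin: (x, y) -> (-x, -y)
(-14, -12) -> (14, 12)

(14, 12)


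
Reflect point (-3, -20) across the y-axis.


Reflection across y-axis: (x, y) -> (-x, y)
(-3, -20) -> (3, -20)

(3, -20)


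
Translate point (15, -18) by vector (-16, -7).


Translation: (x+dx, y+dy) = (15+-16, -18+-7) = (-1, -25)

(-1, -25)


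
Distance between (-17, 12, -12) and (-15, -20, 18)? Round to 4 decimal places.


d = sqrt((-15--17)^2 + (-20-12)^2 + (18--12)^2) = 43.909

43.909


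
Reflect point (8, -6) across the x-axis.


Reflection across x-axis: (x, y) -> (x, -y)
(8, -6) -> (8, 6)

(8, 6)


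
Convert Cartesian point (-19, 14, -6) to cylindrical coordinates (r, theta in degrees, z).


r = sqrt((-19)^2 + 14^2) = 23.6008
theta = atan2(14, -19) = 143.6156 deg
z = -6

r = 23.6008, theta = 143.6156 deg, z = -6


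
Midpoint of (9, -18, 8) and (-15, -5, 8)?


Midpoint = ((9+-15)/2, (-18+-5)/2, (8+8)/2) = (-3, -11.5, 8)

(-3, -11.5, 8)


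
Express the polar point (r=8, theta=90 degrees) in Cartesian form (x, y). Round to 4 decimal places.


x = 8 * cos(90) = 0
y = 8 * sin(90) = 8

(0, 8)


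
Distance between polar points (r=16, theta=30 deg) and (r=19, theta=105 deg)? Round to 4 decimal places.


d = sqrt(r1^2 + r2^2 - 2*r1*r2*cos(t2-t1))
d = sqrt(16^2 + 19^2 - 2*16*19*cos(105-30)) = 21.4392

21.4392


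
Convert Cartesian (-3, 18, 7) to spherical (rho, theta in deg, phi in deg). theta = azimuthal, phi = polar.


rho = sqrt((-3)^2 + 18^2 + 7^2) = 19.5448
theta = atan2(18, -3) = 99.4623 deg
phi = acos(7/19.5448) = 69.0133 deg

rho = 19.5448, theta = 99.4623 deg, phi = 69.0133 deg


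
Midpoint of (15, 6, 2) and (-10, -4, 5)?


Midpoint = ((15+-10)/2, (6+-4)/2, (2+5)/2) = (2.5, 1, 3.5)

(2.5, 1, 3.5)


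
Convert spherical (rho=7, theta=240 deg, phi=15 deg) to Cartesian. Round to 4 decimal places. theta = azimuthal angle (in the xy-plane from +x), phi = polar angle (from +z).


x = 7 * sin(15) * cos(240) = -0.9059
y = 7 * sin(15) * sin(240) = -1.569
z = 7 * cos(15) = 6.7615

(-0.9059, -1.569, 6.7615)


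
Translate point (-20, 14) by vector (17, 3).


Translation: (x+dx, y+dy) = (-20+17, 14+3) = (-3, 17)

(-3, 17)


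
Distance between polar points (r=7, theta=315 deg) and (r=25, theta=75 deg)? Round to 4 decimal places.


d = sqrt(r1^2 + r2^2 - 2*r1*r2*cos(t2-t1))
d = sqrt(7^2 + 25^2 - 2*7*25*cos(75-315)) = 29.1376

29.1376


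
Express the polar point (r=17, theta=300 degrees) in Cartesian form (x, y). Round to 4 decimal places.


x = 17 * cos(300) = 8.5
y = 17 * sin(300) = -14.7224

(8.5, -14.7224)


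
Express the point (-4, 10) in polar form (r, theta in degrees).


r = sqrt((-4)^2 + 10^2) = 10.7703
theta = atan2(10, -4) = 111.8014 degrees

r = 10.7703, theta = 111.8014 degrees


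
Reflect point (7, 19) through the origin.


Reflection through origin: (x, y) -> (-x, -y)
(7, 19) -> (-7, -19)

(-7, -19)


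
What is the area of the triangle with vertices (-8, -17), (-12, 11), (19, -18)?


Area = |x1(y2-y3) + x2(y3-y1) + x3(y1-y2)| / 2
= |-8*(11--18) + -12*(-18--17) + 19*(-17-11)| / 2
= 376

376


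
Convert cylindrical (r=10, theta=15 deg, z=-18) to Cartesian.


x = 10 * cos(15) = 9.6593
y = 10 * sin(15) = 2.5882
z = -18

(9.6593, 2.5882, -18)


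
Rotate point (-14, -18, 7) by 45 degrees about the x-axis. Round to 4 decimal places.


x' = -14
y' = -18*cos(45) - 7*sin(45) = -17.6777
z' = -18*sin(45) + 7*cos(45) = -7.7782

(-14, -17.6777, -7.7782)


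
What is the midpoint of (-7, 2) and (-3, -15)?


Midpoint = ((-7+-3)/2, (2+-15)/2) = (-5, -6.5)

(-5, -6.5)


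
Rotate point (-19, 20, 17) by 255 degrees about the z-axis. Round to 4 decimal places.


x' = -19*cos(255) - 20*sin(255) = 24.2361
y' = -19*sin(255) + 20*cos(255) = 13.1762
z' = 17

(24.2361, 13.1762, 17)


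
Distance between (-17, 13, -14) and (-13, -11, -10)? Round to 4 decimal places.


d = sqrt((-13--17)^2 + (-11-13)^2 + (-10--14)^2) = 24.6577

24.6577


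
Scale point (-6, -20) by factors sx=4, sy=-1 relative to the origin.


Scaling: (x*sx, y*sy) = (-6*4, -20*-1) = (-24, 20)

(-24, 20)


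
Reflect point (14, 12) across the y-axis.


Reflection across y-axis: (x, y) -> (-x, y)
(14, 12) -> (-14, 12)

(-14, 12)


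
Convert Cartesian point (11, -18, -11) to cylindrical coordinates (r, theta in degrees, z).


r = sqrt(11^2 + (-18)^2) = 21.095
theta = atan2(-18, 11) = 301.4296 deg
z = -11

r = 21.095, theta = 301.4296 deg, z = -11


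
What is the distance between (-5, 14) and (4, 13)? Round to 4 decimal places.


d = sqrt((4--5)^2 + (13-14)^2) = 9.0554

9.0554


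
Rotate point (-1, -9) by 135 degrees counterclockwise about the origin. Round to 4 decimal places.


x' = -1*cos(135) - -9*sin(135) = 7.0711
y' = -1*sin(135) + -9*cos(135) = 5.6569

(7.0711, 5.6569)


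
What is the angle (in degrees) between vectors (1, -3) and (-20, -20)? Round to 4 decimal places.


dot = 1*-20 + -3*-20 = 40
|u| = 3.1623, |v| = 28.2843
cos(angle) = 0.4472
angle = 63.4349 degrees

63.4349 degrees


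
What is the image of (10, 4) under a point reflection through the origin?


Reflection through origin: (x, y) -> (-x, -y)
(10, 4) -> (-10, -4)

(-10, -4)


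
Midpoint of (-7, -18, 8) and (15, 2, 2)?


Midpoint = ((-7+15)/2, (-18+2)/2, (8+2)/2) = (4, -8, 5)

(4, -8, 5)


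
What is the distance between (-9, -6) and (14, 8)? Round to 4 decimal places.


d = sqrt((14--9)^2 + (8--6)^2) = 26.9258

26.9258


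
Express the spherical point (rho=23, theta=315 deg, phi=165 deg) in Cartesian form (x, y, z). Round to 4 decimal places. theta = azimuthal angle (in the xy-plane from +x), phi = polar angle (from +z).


x = 23 * sin(165) * cos(315) = 4.2093
y = 23 * sin(165) * sin(315) = -4.2093
z = 23 * cos(165) = -22.2163

(4.2093, -4.2093, -22.2163)


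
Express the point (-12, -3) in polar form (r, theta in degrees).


r = sqrt((-12)^2 + (-3)^2) = 12.3693
theta = atan2(-3, -12) = 194.0362 degrees

r = 12.3693, theta = 194.0362 degrees


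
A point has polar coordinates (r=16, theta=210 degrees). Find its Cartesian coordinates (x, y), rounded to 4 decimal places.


x = 16 * cos(210) = -13.8564
y = 16 * sin(210) = -8

(-13.8564, -8)


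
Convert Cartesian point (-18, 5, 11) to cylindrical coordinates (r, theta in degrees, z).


r = sqrt((-18)^2 + 5^2) = 18.6815
theta = atan2(5, -18) = 164.4759 deg
z = 11

r = 18.6815, theta = 164.4759 deg, z = 11


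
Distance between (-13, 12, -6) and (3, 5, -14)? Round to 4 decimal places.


d = sqrt((3--13)^2 + (5-12)^2 + (-14--6)^2) = 19.2094

19.2094


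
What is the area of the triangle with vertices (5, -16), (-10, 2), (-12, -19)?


Area = |x1(y2-y3) + x2(y3-y1) + x3(y1-y2)| / 2
= |5*(2--19) + -10*(-19--16) + -12*(-16-2)| / 2
= 175.5

175.5


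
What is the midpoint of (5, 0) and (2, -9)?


Midpoint = ((5+2)/2, (0+-9)/2) = (3.5, -4.5)

(3.5, -4.5)


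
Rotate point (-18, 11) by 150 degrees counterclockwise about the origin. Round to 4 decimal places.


x' = -18*cos(150) - 11*sin(150) = 10.0885
y' = -18*sin(150) + 11*cos(150) = -18.5263

(10.0885, -18.5263)


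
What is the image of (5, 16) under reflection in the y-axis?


Reflection across y-axis: (x, y) -> (-x, y)
(5, 16) -> (-5, 16)

(-5, 16)


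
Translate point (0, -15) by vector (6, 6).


Translation: (x+dx, y+dy) = (0+6, -15+6) = (6, -9)

(6, -9)


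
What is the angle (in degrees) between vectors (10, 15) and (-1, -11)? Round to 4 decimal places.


dot = 10*-1 + 15*-11 = -175
|u| = 18.0278, |v| = 11.0454
cos(angle) = -0.8789
angle = 151.5044 degrees

151.5044 degrees


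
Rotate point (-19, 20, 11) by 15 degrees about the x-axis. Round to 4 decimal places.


x' = -19
y' = 20*cos(15) - 11*sin(15) = 16.4715
z' = 20*sin(15) + 11*cos(15) = 15.8016

(-19, 16.4715, 15.8016)


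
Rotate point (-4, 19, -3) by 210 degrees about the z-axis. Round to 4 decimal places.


x' = -4*cos(210) - 19*sin(210) = 12.9641
y' = -4*sin(210) + 19*cos(210) = -14.4545
z' = -3

(12.9641, -14.4545, -3)


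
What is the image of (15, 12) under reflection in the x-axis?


Reflection across x-axis: (x, y) -> (x, -y)
(15, 12) -> (15, -12)

(15, -12)


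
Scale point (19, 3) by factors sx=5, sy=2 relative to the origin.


Scaling: (x*sx, y*sy) = (19*5, 3*2) = (95, 6)

(95, 6)


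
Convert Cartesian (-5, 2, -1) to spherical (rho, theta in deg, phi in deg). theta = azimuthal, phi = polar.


rho = sqrt((-5)^2 + 2^2 + (-1)^2) = 5.4772
theta = atan2(2, -5) = 158.1986 deg
phi = acos(-1/5.4772) = 100.5197 deg

rho = 5.4772, theta = 158.1986 deg, phi = 100.5197 deg


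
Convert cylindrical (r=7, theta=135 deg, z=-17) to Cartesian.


x = 7 * cos(135) = -4.9497
y = 7 * sin(135) = 4.9497
z = -17

(-4.9497, 4.9497, -17)


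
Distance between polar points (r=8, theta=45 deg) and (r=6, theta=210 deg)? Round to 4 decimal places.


d = sqrt(r1^2 + r2^2 - 2*r1*r2*cos(t2-t1))
d = sqrt(8^2 + 6^2 - 2*8*6*cos(210-45)) = 13.8827

13.8827


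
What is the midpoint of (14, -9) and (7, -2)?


Midpoint = ((14+7)/2, (-9+-2)/2) = (10.5, -5.5)

(10.5, -5.5)


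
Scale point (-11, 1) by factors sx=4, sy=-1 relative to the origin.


Scaling: (x*sx, y*sy) = (-11*4, 1*-1) = (-44, -1)

(-44, -1)


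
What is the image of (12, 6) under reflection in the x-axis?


Reflection across x-axis: (x, y) -> (x, -y)
(12, 6) -> (12, -6)

(12, -6)


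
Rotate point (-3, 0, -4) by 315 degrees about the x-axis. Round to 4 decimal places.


x' = -3
y' = 0*cos(315) - -4*sin(315) = -2.8284
z' = 0*sin(315) + -4*cos(315) = -2.8284

(-3, -2.8284, -2.8284)


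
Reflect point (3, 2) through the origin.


Reflection through origin: (x, y) -> (-x, -y)
(3, 2) -> (-3, -2)

(-3, -2)


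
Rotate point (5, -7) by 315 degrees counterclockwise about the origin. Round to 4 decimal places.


x' = 5*cos(315) - -7*sin(315) = -1.4142
y' = 5*sin(315) + -7*cos(315) = -8.4853

(-1.4142, -8.4853)


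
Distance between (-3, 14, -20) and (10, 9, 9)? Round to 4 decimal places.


d = sqrt((10--3)^2 + (9-14)^2 + (9--20)^2) = 32.1714

32.1714


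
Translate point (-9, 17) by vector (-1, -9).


Translation: (x+dx, y+dy) = (-9+-1, 17+-9) = (-10, 8)

(-10, 8)


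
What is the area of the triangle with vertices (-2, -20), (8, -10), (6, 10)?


Area = |x1(y2-y3) + x2(y3-y1) + x3(y1-y2)| / 2
= |-2*(-10-10) + 8*(10--20) + 6*(-20--10)| / 2
= 110

110


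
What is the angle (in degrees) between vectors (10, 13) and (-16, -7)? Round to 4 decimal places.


dot = 10*-16 + 13*-7 = -251
|u| = 16.4012, |v| = 17.4642
cos(angle) = -0.8763
angle = 151.198 degrees

151.198 degrees


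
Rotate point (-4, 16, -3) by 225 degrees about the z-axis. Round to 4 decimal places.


x' = -4*cos(225) - 16*sin(225) = 14.1421
y' = -4*sin(225) + 16*cos(225) = -8.4853
z' = -3

(14.1421, -8.4853, -3)


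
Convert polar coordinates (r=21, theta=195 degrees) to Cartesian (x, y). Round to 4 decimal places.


x = 21 * cos(195) = -20.2844
y = 21 * sin(195) = -5.4352

(-20.2844, -5.4352)


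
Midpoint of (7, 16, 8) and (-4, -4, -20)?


Midpoint = ((7+-4)/2, (16+-4)/2, (8+-20)/2) = (1.5, 6, -6)

(1.5, 6, -6)


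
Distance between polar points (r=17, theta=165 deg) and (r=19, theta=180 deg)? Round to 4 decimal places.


d = sqrt(r1^2 + r2^2 - 2*r1*r2*cos(t2-t1))
d = sqrt(17^2 + 19^2 - 2*17*19*cos(180-165)) = 5.1002

5.1002


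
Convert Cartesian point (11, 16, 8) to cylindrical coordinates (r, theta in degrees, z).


r = sqrt(11^2 + 16^2) = 19.4165
theta = atan2(16, 11) = 55.4915 deg
z = 8

r = 19.4165, theta = 55.4915 deg, z = 8


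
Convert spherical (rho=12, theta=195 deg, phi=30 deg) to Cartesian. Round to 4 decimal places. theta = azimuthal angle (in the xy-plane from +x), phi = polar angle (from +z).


x = 12 * sin(30) * cos(195) = -5.7956
y = 12 * sin(30) * sin(195) = -1.5529
z = 12 * cos(30) = 10.3923

(-5.7956, -1.5529, 10.3923)


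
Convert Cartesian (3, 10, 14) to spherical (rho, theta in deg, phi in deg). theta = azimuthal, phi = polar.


rho = sqrt(3^2 + 10^2 + 14^2) = 17.4642
theta = atan2(10, 3) = 73.3008 deg
phi = acos(14/17.4642) = 36.7132 deg

rho = 17.4642, theta = 73.3008 deg, phi = 36.7132 deg


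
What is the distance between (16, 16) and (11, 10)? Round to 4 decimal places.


d = sqrt((11-16)^2 + (10-16)^2) = 7.8102

7.8102


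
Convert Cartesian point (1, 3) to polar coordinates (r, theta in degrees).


r = sqrt(1^2 + 3^2) = 3.1623
theta = atan2(3, 1) = 71.5651 degrees

r = 3.1623, theta = 71.5651 degrees


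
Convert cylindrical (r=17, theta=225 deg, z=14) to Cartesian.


x = 17 * cos(225) = -12.0208
y = 17 * sin(225) = -12.0208
z = 14

(-12.0208, -12.0208, 14)


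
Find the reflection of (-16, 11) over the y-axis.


Reflection across y-axis: (x, y) -> (-x, y)
(-16, 11) -> (16, 11)

(16, 11)


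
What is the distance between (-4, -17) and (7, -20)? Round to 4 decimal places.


d = sqrt((7--4)^2 + (-20--17)^2) = 11.4018

11.4018


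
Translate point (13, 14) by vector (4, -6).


Translation: (x+dx, y+dy) = (13+4, 14+-6) = (17, 8)

(17, 8)


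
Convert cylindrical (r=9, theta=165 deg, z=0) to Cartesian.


x = 9 * cos(165) = -8.6933
y = 9 * sin(165) = 2.3294
z = 0

(-8.6933, 2.3294, 0)


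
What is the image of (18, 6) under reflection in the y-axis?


Reflection across y-axis: (x, y) -> (-x, y)
(18, 6) -> (-18, 6)

(-18, 6)


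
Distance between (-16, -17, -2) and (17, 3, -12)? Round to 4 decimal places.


d = sqrt((17--16)^2 + (3--17)^2 + (-12--2)^2) = 39.8623

39.8623


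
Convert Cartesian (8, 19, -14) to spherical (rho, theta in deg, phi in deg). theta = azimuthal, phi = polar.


rho = sqrt(8^2 + 19^2 + (-14)^2) = 24.9199
theta = atan2(19, 8) = 67.1663 deg
phi = acos(-14/24.9199) = 124.1804 deg

rho = 24.9199, theta = 67.1663 deg, phi = 124.1804 deg


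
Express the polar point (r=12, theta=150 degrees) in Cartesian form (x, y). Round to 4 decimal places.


x = 12 * cos(150) = -10.3923
y = 12 * sin(150) = 6

(-10.3923, 6)


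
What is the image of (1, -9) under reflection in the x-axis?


Reflection across x-axis: (x, y) -> (x, -y)
(1, -9) -> (1, 9)

(1, 9)


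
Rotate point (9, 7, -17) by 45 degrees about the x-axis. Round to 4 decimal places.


x' = 9
y' = 7*cos(45) - -17*sin(45) = 16.9706
z' = 7*sin(45) + -17*cos(45) = -7.0711

(9, 16.9706, -7.0711)


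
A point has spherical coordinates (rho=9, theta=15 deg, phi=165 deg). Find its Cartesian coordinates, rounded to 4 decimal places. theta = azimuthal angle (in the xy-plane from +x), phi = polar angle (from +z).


x = 9 * sin(165) * cos(15) = 2.25
y = 9 * sin(165) * sin(15) = 0.6029
z = 9 * cos(165) = -8.6933

(2.25, 0.6029, -8.6933)


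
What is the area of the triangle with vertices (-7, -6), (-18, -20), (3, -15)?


Area = |x1(y2-y3) + x2(y3-y1) + x3(y1-y2)| / 2
= |-7*(-20--15) + -18*(-15--6) + 3*(-6--20)| / 2
= 119.5

119.5


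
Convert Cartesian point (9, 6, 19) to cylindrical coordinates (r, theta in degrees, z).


r = sqrt(9^2 + 6^2) = 10.8167
theta = atan2(6, 9) = 33.6901 deg
z = 19

r = 10.8167, theta = 33.6901 deg, z = 19


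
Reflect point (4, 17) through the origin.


Reflection through origin: (x, y) -> (-x, -y)
(4, 17) -> (-4, -17)

(-4, -17)


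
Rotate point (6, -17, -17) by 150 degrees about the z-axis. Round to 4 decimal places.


x' = 6*cos(150) - -17*sin(150) = 3.3038
y' = 6*sin(150) + -17*cos(150) = 17.7224
z' = -17

(3.3038, 17.7224, -17)


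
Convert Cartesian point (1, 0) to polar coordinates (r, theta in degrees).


r = sqrt(1^2 + 0^2) = 1
theta = atan2(0, 1) = 0 degrees

r = 1, theta = 0 degrees


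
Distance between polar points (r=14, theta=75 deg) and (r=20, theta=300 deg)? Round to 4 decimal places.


d = sqrt(r1^2 + r2^2 - 2*r1*r2*cos(t2-t1))
d = sqrt(14^2 + 20^2 - 2*14*20*cos(300-75)) = 31.4957

31.4957


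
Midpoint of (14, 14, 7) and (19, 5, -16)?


Midpoint = ((14+19)/2, (14+5)/2, (7+-16)/2) = (16.5, 9.5, -4.5)

(16.5, 9.5, -4.5)


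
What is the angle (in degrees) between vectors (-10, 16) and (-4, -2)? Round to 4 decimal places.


dot = -10*-4 + 16*-2 = 8
|u| = 18.868, |v| = 4.4721
cos(angle) = 0.0948
angle = 84.5597 degrees

84.5597 degrees


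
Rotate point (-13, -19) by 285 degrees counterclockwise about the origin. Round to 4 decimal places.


x' = -13*cos(285) - -19*sin(285) = -21.7172
y' = -13*sin(285) + -19*cos(285) = 7.6395

(-21.7172, 7.6395)


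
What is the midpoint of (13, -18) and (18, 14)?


Midpoint = ((13+18)/2, (-18+14)/2) = (15.5, -2)

(15.5, -2)


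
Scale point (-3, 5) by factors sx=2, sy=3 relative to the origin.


Scaling: (x*sx, y*sy) = (-3*2, 5*3) = (-6, 15)

(-6, 15)


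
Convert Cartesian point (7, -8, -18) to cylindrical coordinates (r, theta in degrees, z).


r = sqrt(7^2 + (-8)^2) = 10.6301
theta = atan2(-8, 7) = 311.1859 deg
z = -18

r = 10.6301, theta = 311.1859 deg, z = -18


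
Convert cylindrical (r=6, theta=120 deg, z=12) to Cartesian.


x = 6 * cos(120) = -3
y = 6 * sin(120) = 5.1962
z = 12

(-3, 5.1962, 12)


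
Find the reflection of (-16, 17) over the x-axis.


Reflection across x-axis: (x, y) -> (x, -y)
(-16, 17) -> (-16, -17)

(-16, -17)


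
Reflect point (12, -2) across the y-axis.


Reflection across y-axis: (x, y) -> (-x, y)
(12, -2) -> (-12, -2)

(-12, -2)


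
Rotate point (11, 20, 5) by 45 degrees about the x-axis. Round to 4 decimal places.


x' = 11
y' = 20*cos(45) - 5*sin(45) = 10.6066
z' = 20*sin(45) + 5*cos(45) = 17.6777

(11, 10.6066, 17.6777)


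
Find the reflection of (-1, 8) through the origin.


Reflection through origin: (x, y) -> (-x, -y)
(-1, 8) -> (1, -8)

(1, -8)


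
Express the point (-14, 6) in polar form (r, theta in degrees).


r = sqrt((-14)^2 + 6^2) = 15.2315
theta = atan2(6, -14) = 156.8014 degrees

r = 15.2315, theta = 156.8014 degrees


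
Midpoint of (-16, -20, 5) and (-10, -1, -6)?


Midpoint = ((-16+-10)/2, (-20+-1)/2, (5+-6)/2) = (-13, -10.5, -0.5)

(-13, -10.5, -0.5)


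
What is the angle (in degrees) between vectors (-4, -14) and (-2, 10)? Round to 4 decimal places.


dot = -4*-2 + -14*10 = -132
|u| = 14.5602, |v| = 10.198
cos(angle) = -0.889
angle = 152.7447 degrees

152.7447 degrees


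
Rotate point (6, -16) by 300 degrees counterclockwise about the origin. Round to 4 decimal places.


x' = 6*cos(300) - -16*sin(300) = -10.8564
y' = 6*sin(300) + -16*cos(300) = -13.1962

(-10.8564, -13.1962)


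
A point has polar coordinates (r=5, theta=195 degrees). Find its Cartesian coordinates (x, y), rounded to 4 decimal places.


x = 5 * cos(195) = -4.8296
y = 5 * sin(195) = -1.2941

(-4.8296, -1.2941)


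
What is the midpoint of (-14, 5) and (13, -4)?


Midpoint = ((-14+13)/2, (5+-4)/2) = (-0.5, 0.5)

(-0.5, 0.5)


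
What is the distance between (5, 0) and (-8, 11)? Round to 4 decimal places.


d = sqrt((-8-5)^2 + (11-0)^2) = 17.0294

17.0294


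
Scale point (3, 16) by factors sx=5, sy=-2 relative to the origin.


Scaling: (x*sx, y*sy) = (3*5, 16*-2) = (15, -32)

(15, -32)


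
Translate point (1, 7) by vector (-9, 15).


Translation: (x+dx, y+dy) = (1+-9, 7+15) = (-8, 22)

(-8, 22)


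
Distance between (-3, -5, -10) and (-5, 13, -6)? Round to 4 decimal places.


d = sqrt((-5--3)^2 + (13--5)^2 + (-6--10)^2) = 18.5472

18.5472


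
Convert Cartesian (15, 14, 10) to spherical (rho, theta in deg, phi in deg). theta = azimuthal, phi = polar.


rho = sqrt(15^2 + 14^2 + 10^2) = 22.8254
theta = atan2(14, 15) = 43.0251 deg
phi = acos(10/22.8254) = 64.0168 deg

rho = 22.8254, theta = 43.0251 deg, phi = 64.0168 deg


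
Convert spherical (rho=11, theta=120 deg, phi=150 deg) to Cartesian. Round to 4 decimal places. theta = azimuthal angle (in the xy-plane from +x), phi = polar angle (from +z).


x = 11 * sin(150) * cos(120) = -2.75
y = 11 * sin(150) * sin(120) = 4.7631
z = 11 * cos(150) = -9.5263

(-2.75, 4.7631, -9.5263)


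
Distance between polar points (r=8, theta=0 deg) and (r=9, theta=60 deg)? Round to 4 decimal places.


d = sqrt(r1^2 + r2^2 - 2*r1*r2*cos(t2-t1))
d = sqrt(8^2 + 9^2 - 2*8*9*cos(60-0)) = 8.544

8.544


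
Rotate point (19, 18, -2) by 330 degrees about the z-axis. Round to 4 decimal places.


x' = 19*cos(330) - 18*sin(330) = 25.4545
y' = 19*sin(330) + 18*cos(330) = 6.0885
z' = -2

(25.4545, 6.0885, -2)


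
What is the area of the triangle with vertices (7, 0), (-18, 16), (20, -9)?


Area = |x1(y2-y3) + x2(y3-y1) + x3(y1-y2)| / 2
= |7*(16--9) + -18*(-9-0) + 20*(0-16)| / 2
= 8.5

8.5


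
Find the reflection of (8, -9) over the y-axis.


Reflection across y-axis: (x, y) -> (-x, y)
(8, -9) -> (-8, -9)

(-8, -9)


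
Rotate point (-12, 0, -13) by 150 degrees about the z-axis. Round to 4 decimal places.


x' = -12*cos(150) - 0*sin(150) = 10.3923
y' = -12*sin(150) + 0*cos(150) = -6
z' = -13

(10.3923, -6, -13)


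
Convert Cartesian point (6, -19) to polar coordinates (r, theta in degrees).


r = sqrt(6^2 + (-19)^2) = 19.9249
theta = atan2(-19, 6) = 287.5256 degrees

r = 19.9249, theta = 287.5256 degrees


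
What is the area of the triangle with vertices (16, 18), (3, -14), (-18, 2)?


Area = |x1(y2-y3) + x2(y3-y1) + x3(y1-y2)| / 2
= |16*(-14-2) + 3*(2-18) + -18*(18--14)| / 2
= 440

440


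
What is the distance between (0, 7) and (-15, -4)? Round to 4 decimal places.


d = sqrt((-15-0)^2 + (-4-7)^2) = 18.6011

18.6011


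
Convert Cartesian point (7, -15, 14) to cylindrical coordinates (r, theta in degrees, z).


r = sqrt(7^2 + (-15)^2) = 16.5529
theta = atan2(-15, 7) = 295.0169 deg
z = 14

r = 16.5529, theta = 295.0169 deg, z = 14


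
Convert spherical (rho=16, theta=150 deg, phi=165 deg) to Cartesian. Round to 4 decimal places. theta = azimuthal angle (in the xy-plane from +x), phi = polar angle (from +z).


x = 16 * sin(165) * cos(150) = -3.5863
y = 16 * sin(165) * sin(150) = 2.0706
z = 16 * cos(165) = -15.4548

(-3.5863, 2.0706, -15.4548)


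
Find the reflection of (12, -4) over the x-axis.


Reflection across x-axis: (x, y) -> (x, -y)
(12, -4) -> (12, 4)

(12, 4)


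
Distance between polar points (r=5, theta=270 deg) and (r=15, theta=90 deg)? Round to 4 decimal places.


d = sqrt(r1^2 + r2^2 - 2*r1*r2*cos(t2-t1))
d = sqrt(5^2 + 15^2 - 2*5*15*cos(90-270)) = 20

20


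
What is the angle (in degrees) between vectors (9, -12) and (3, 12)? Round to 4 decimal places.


dot = 9*3 + -12*12 = -117
|u| = 15, |v| = 12.3693
cos(angle) = -0.6306
angle = 129.0939 degrees

129.0939 degrees


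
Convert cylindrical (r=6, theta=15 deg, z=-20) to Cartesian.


x = 6 * cos(15) = 5.7956
y = 6 * sin(15) = 1.5529
z = -20

(5.7956, 1.5529, -20)


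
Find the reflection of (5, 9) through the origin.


Reflection through origin: (x, y) -> (-x, -y)
(5, 9) -> (-5, -9)

(-5, -9)


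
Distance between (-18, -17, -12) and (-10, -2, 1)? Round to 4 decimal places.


d = sqrt((-10--18)^2 + (-2--17)^2 + (1--12)^2) = 21.4009

21.4009


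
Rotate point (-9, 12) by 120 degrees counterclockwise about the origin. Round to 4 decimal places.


x' = -9*cos(120) - 12*sin(120) = -5.8923
y' = -9*sin(120) + 12*cos(120) = -13.7942

(-5.8923, -13.7942)


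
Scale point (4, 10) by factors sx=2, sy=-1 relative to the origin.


Scaling: (x*sx, y*sy) = (4*2, 10*-1) = (8, -10)

(8, -10)


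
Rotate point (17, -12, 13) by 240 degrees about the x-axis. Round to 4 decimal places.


x' = 17
y' = -12*cos(240) - 13*sin(240) = 17.2583
z' = -12*sin(240) + 13*cos(240) = 3.8923

(17, 17.2583, 3.8923)


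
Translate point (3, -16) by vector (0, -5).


Translation: (x+dx, y+dy) = (3+0, -16+-5) = (3, -21)

(3, -21)


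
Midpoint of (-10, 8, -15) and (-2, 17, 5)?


Midpoint = ((-10+-2)/2, (8+17)/2, (-15+5)/2) = (-6, 12.5, -5)

(-6, 12.5, -5)


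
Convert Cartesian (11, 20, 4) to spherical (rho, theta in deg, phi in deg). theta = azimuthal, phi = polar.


rho = sqrt(11^2 + 20^2 + 4^2) = 23.1733
theta = atan2(20, 11) = 61.1892 deg
phi = acos(4/23.1733) = 80.0602 deg

rho = 23.1733, theta = 61.1892 deg, phi = 80.0602 deg


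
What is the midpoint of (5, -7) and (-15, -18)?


Midpoint = ((5+-15)/2, (-7+-18)/2) = (-5, -12.5)

(-5, -12.5)


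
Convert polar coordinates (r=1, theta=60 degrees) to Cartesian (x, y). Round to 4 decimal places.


x = 1 * cos(60) = 0.5
y = 1 * sin(60) = 0.866

(0.5, 0.866)


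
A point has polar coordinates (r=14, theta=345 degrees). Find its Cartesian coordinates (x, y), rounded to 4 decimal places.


x = 14 * cos(345) = 13.523
y = 14 * sin(345) = -3.6235

(13.523, -3.6235)


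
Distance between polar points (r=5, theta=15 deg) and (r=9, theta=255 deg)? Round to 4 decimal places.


d = sqrt(r1^2 + r2^2 - 2*r1*r2*cos(t2-t1))
d = sqrt(5^2 + 9^2 - 2*5*9*cos(255-15)) = 12.2882

12.2882


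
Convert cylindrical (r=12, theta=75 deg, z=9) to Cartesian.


x = 12 * cos(75) = 3.1058
y = 12 * sin(75) = 11.5911
z = 9

(3.1058, 11.5911, 9)


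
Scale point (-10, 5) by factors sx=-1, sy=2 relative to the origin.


Scaling: (x*sx, y*sy) = (-10*-1, 5*2) = (10, 10)

(10, 10)


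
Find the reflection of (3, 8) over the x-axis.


Reflection across x-axis: (x, y) -> (x, -y)
(3, 8) -> (3, -8)

(3, -8)


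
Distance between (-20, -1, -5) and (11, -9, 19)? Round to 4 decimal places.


d = sqrt((11--20)^2 + (-9--1)^2 + (19--5)^2) = 40.0125

40.0125


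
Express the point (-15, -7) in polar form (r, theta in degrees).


r = sqrt((-15)^2 + (-7)^2) = 16.5529
theta = atan2(-7, -15) = 205.0169 degrees

r = 16.5529, theta = 205.0169 degrees


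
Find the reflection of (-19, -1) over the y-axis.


Reflection across y-axis: (x, y) -> (-x, y)
(-19, -1) -> (19, -1)

(19, -1)


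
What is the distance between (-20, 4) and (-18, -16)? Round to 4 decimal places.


d = sqrt((-18--20)^2 + (-16-4)^2) = 20.0998

20.0998


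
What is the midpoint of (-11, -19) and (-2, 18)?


Midpoint = ((-11+-2)/2, (-19+18)/2) = (-6.5, -0.5)

(-6.5, -0.5)


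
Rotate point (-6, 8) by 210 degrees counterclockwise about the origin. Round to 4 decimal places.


x' = -6*cos(210) - 8*sin(210) = 9.1962
y' = -6*sin(210) + 8*cos(210) = -3.9282

(9.1962, -3.9282)


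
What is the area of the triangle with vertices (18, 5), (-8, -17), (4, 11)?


Area = |x1(y2-y3) + x2(y3-y1) + x3(y1-y2)| / 2
= |18*(-17-11) + -8*(11-5) + 4*(5--17)| / 2
= 232

232


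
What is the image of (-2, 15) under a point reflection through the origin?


Reflection through origin: (x, y) -> (-x, -y)
(-2, 15) -> (2, -15)

(2, -15)


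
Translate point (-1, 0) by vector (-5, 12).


Translation: (x+dx, y+dy) = (-1+-5, 0+12) = (-6, 12)

(-6, 12)


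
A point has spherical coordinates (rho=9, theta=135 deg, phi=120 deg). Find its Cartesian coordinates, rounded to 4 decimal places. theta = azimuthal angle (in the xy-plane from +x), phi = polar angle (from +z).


x = 9 * sin(120) * cos(135) = -5.5114
y = 9 * sin(120) * sin(135) = 5.5114
z = 9 * cos(120) = -4.5

(-5.5114, 5.5114, -4.5)


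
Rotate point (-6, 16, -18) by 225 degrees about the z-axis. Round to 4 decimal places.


x' = -6*cos(225) - 16*sin(225) = 15.5563
y' = -6*sin(225) + 16*cos(225) = -7.0711
z' = -18

(15.5563, -7.0711, -18)


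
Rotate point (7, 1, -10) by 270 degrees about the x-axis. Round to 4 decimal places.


x' = 7
y' = 1*cos(270) - -10*sin(270) = -10
z' = 1*sin(270) + -10*cos(270) = -1

(7, -10, -1)


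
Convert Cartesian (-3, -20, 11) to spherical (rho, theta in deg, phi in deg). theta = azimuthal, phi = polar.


rho = sqrt((-3)^2 + (-20)^2 + 11^2) = 23.0217
theta = atan2(-20, -3) = 261.4692 deg
phi = acos(11/23.0217) = 61.4576 deg

rho = 23.0217, theta = 261.4692 deg, phi = 61.4576 deg


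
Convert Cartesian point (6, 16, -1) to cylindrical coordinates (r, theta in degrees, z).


r = sqrt(6^2 + 16^2) = 17.088
theta = atan2(16, 6) = 69.444 deg
z = -1

r = 17.088, theta = 69.444 deg, z = -1


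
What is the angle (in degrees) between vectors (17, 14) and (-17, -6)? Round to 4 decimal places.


dot = 17*-17 + 14*-6 = -373
|u| = 22.0227, |v| = 18.0278
cos(angle) = -0.9395
angle = 159.9676 degrees

159.9676 degrees


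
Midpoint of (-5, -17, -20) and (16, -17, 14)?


Midpoint = ((-5+16)/2, (-17+-17)/2, (-20+14)/2) = (5.5, -17, -3)

(5.5, -17, -3)


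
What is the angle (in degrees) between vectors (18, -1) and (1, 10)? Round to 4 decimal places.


dot = 18*1 + -1*10 = 8
|u| = 18.0278, |v| = 10.0499
cos(angle) = 0.0442
angle = 87.4692 degrees

87.4692 degrees


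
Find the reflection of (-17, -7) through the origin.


Reflection through origin: (x, y) -> (-x, -y)
(-17, -7) -> (17, 7)

(17, 7)


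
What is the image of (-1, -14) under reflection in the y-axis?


Reflection across y-axis: (x, y) -> (-x, y)
(-1, -14) -> (1, -14)

(1, -14)


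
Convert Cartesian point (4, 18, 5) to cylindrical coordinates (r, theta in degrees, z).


r = sqrt(4^2 + 18^2) = 18.4391
theta = atan2(18, 4) = 77.4712 deg
z = 5

r = 18.4391, theta = 77.4712 deg, z = 5


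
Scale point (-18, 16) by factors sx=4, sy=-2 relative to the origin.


Scaling: (x*sx, y*sy) = (-18*4, 16*-2) = (-72, -32)

(-72, -32)


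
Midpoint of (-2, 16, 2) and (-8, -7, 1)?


Midpoint = ((-2+-8)/2, (16+-7)/2, (2+1)/2) = (-5, 4.5, 1.5)

(-5, 4.5, 1.5)


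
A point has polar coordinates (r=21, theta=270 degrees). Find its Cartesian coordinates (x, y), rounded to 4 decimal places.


x = 21 * cos(270) = 0
y = 21 * sin(270) = -21

(0, -21)


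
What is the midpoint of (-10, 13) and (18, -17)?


Midpoint = ((-10+18)/2, (13+-17)/2) = (4, -2)

(4, -2)


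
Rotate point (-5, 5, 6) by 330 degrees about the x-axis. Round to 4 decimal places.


x' = -5
y' = 5*cos(330) - 6*sin(330) = 7.3301
z' = 5*sin(330) + 6*cos(330) = 2.6962

(-5, 7.3301, 2.6962)


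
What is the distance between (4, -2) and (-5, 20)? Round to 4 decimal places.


d = sqrt((-5-4)^2 + (20--2)^2) = 23.7697

23.7697


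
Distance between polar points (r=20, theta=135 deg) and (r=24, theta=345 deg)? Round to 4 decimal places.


d = sqrt(r1^2 + r2^2 - 2*r1*r2*cos(t2-t1))
d = sqrt(20^2 + 24^2 - 2*20*24*cos(345-135)) = 42.5133

42.5133
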